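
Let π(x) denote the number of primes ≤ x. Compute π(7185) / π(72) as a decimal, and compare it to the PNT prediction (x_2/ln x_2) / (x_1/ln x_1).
π(7185)/π(72) = 917/20 ≈ 45.8500;  PNT prediction ≈ 48.0617.

π(72) = 20 and π(7185) = 917, so π(7185)/π(72) ≈ 45.8500. The PNT-predicted ratio is (7185/ln(7185)) / (72/ln(72)) ≈ 48.0617. The two agree to within a few percent, as expected.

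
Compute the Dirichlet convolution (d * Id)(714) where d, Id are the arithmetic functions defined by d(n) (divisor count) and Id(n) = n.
(d * Id)(714) = 3420

Divisors of 714: [1, 2, 3, 6, 7, 14, 17, 21, 34, 42, 51, 102, 119, 238, 357, 714]. For each d | 714:
  d = 1: d(1) · Id(714/1) = 1 · 714 = 714
  d = 2: d(2) · Id(714/2) = 2 · 357 = 714
  d = 3: d(3) · Id(714/3) = 2 · 238 = 476
  d = 6: d(6) · Id(714/6) = 4 · 119 = 476
  d = 7: d(7) · Id(714/7) = 2 · 102 = 204
  d = 14: d(14) · Id(714/14) = 4 · 51 = 204
  d = 17: d(17) · Id(714/17) = 2 · 42 = 84
  d = 21: d(21) · Id(714/21) = 4 · 34 = 136
  d = 34: d(34) · Id(714/34) = 4 · 21 = 84
  d = 42: d(42) · Id(714/42) = 8 · 17 = 136
  d = 51: d(51) · Id(714/51) = 4 · 14 = 56
  d = 102: d(102) · Id(714/102) = 8 · 7 = 56
  d = 119: d(119) · Id(714/119) = 4 · 6 = 24
  d = 238: d(238) · Id(714/238) = 8 · 3 = 24
  d = 357: d(357) · Id(714/357) = 8 · 2 = 16
  d = 714: d(714) · Id(714/714) = 16 · 1 = 16
Summing: (d * Id)(714) = 714 + 714 + 476 + 476 + 204 + 204 + 84 + 136 + 84 + 136 + 56 + 56 + 24 + 24 + 16 + 16 = 3420.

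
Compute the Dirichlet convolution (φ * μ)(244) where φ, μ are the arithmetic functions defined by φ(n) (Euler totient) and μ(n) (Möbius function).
(φ * μ)(244) = 59

Divisors of 244: [1, 2, 4, 61, 122, 244]. For each d | 244:
  d = 1: φ(1) · μ(244/1) = 1 · 0 = 0
  d = 2: φ(2) · μ(244/2) = 1 · 1 = 1
  d = 4: φ(4) · μ(244/4) = 2 · -1 = -2
  d = 61: φ(61) · μ(244/61) = 60 · 0 = 0
  d = 122: φ(122) · μ(244/122) = 60 · -1 = -60
  d = 244: φ(244) · μ(244/244) = 120 · 1 = 120
Summing: (φ * μ)(244) = 0 + 1 + -2 + 0 + -60 + 120 = 59.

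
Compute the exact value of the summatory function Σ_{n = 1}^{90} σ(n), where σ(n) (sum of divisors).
Σ_{n ≤ 90} σ(n) = 6733

Compute σ(n) for each 1 ≤ n ≤ 90: σ(1) = 1, σ(2) = 3, σ(3) = 4, σ(4) = 7, σ(5) = 6, σ(6) = 12, σ(7) = 8, σ(8) = 15, σ(9) = 13, σ(10) = 18, σ(11) = 12, σ(12) = 28, σ(13) = 14, σ(14) = 24, σ(15) = 24, σ(16) = 31, σ(17) = 18, σ(18) = 39, σ(19) = 20, σ(20) = 42, σ(21) = 32, σ(22) = 36, σ(23) = 24, σ(24) = 60, σ(25) = 31, σ(26) = 42, σ(27) = 40, σ(28) = 56, σ(29) = 30, σ(30) = 72, σ(31) = 32, σ(32) = 63, σ(33) = 48, σ(34) = 54, σ(35) = 48, σ(36) = 91, σ(37) = 38, σ(38) = 60, σ(39) = 56, σ(40) = 90, σ(41) = 42, σ(42) = 96, σ(43) = 44, σ(44) = 84, σ(45) = 78, σ(46) = 72, σ(47) = 48, σ(48) = 124, σ(49) = 57, σ(50) = 93, σ(51) = 72, σ(52) = 98, σ(53) = 54, σ(54) = 120, σ(55) = 72, σ(56) = 120, σ(57) = 80, σ(58) = 90, σ(59) = 60, σ(60) = 168, σ(61) = 62, σ(62) = 96, σ(63) = 104, σ(64) = 127, σ(65) = 84, σ(66) = 144, σ(67) = 68, σ(68) = 126, σ(69) = 96, σ(70) = 144, σ(71) = 72, σ(72) = 195, σ(73) = 74, σ(74) = 114, σ(75) = 124, σ(76) = 140, σ(77) = 96, σ(78) = 168, σ(79) = 80, σ(80) = 186, σ(81) = 121, σ(82) = 126, σ(83) = 84, σ(84) = 224, σ(85) = 108, σ(86) = 132, σ(87) = 120, σ(88) = 180, σ(89) = 90, σ(90) = 234. Summing all 90 values: 6733. (Average order: Σ_{n ≤ x} σ(n) ~ (π²/12) x². For x = 90, (π²/12)·90² ≈ 6661.98.)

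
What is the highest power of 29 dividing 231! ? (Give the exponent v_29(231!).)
v_29(231!) = 7

Legendre's formula: v_p(n!) = Σ_{k ≥ 1} ⌊n / p^k⌋. For p = 29, n = 231, the terms are:
  ⌊231/29^1⌋ = ⌊231/29⌋ = 7
(the next term ⌊231/29^2⌋ = 0, terminating the sum). Summing: v_29(231!) = 7 = 7.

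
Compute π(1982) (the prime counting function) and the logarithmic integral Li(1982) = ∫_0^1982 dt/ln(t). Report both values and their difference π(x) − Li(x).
π(1982) = 299;  Li(1982) ≈ 312.44;  π(x) − Li(x) ≈ -13.44.

Direct count of primes ≤ 1982 gives π(1982) = 299. Numerical evaluation of the logarithmic integral gives Li(1982) ≈ 312.44. The difference π(x) − Li(x) ≈ -13.44 is typically negative for small/moderate x (Li(x) overestimates), though Littlewood's theorem shows this sign changes infinitely often.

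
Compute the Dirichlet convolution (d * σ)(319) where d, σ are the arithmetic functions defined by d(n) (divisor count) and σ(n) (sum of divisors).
(d * σ)(319) = 448

Divisors of 319: [1, 11, 29, 319]. For each d | 319:
  d = 1: d(1) · σ(319/1) = 1 · 360 = 360
  d = 11: d(11) · σ(319/11) = 2 · 30 = 60
  d = 29: d(29) · σ(319/29) = 2 · 12 = 24
  d = 319: d(319) · σ(319/319) = 4 · 1 = 4
Summing: (d * σ)(319) = 360 + 60 + 24 + 4 = 448.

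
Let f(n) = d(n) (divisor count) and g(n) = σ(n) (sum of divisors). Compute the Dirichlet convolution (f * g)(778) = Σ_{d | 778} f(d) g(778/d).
(d * σ)(778) = 1960

Divisors of 778: [1, 2, 389, 778]. For each d | 778:
  d = 1: d(1) · σ(778/1) = 1 · 1170 = 1170
  d = 2: d(2) · σ(778/2) = 2 · 390 = 780
  d = 389: d(389) · σ(778/389) = 2 · 3 = 6
  d = 778: d(778) · σ(778/778) = 4 · 1 = 4
Summing: (d * σ)(778) = 1170 + 780 + 6 + 4 = 1960.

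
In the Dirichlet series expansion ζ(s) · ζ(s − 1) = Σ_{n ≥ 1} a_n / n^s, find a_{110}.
σ(110) = 216

In the product (Σ m^0/m^s)(Σ k / k^s) = Σ (Σ_{d | n} d) / n^s, the coefficient of 1/n^s is σ(n) = Σ_{d | n} d. For n = 110, divisors are [1, 2, 5, 10, 11, 22, 55, 110]; summing: σ(110) = 216.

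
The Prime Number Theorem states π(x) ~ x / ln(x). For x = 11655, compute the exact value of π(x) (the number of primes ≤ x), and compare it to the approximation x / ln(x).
π(11655) = 1399;  x/ln(x) ≈ 1244.73;  relative error ≈ 11.03%.

Directly count primes up to 11655: π(11655) = 1399. The PNT approximation gives 11655/ln(11655) ≈ 11655/9.36349 ≈ 1244.73. Relative error (π(x) − x/ln(x)) / π(x) ≈ 11.03%; the approximation is known to undercount slightly (Li(x) is a better estimate).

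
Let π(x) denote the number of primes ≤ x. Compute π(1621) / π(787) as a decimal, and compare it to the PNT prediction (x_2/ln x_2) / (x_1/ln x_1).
π(1621)/π(787) = 257/138 ≈ 1.8623;  PNT prediction ≈ 1.8583.

π(787) = 138 and π(1621) = 257, so π(1621)/π(787) ≈ 1.8623. The PNT-predicted ratio is (1621/ln(1621)) / (787/ln(787)) ≈ 1.8583. The two agree to within a few percent, as expected.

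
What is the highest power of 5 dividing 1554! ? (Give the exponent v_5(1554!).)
v_5(1554!) = 386

Legendre's formula: v_p(n!) = Σ_{k ≥ 1} ⌊n / p^k⌋. For p = 5, n = 1554, the terms are:
  ⌊1554/5^1⌋ = ⌊1554/5⌋ = 310
  ⌊1554/5^2⌋ = ⌊1554/25⌋ = 62
  ⌊1554/5^3⌋ = ⌊1554/125⌋ = 12
  ⌊1554/5^4⌋ = ⌊1554/625⌋ = 2
(the next term ⌊1554/5^5⌋ = 0, terminating the sum). Summing: v_5(1554!) = 310 + 62 + 12 + 2 = 386.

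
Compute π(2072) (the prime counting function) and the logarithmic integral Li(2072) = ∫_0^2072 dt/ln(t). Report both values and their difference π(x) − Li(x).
π(2072) = 312;  Li(2072) ≈ 324.26;  π(x) − Li(x) ≈ -12.26.

Direct count of primes ≤ 2072 gives π(2072) = 312. Numerical evaluation of the logarithmic integral gives Li(2072) ≈ 324.26. The difference π(x) − Li(x) ≈ -12.26 is typically negative for small/moderate x (Li(x) overestimates), though Littlewood's theorem shows this sign changes infinitely often.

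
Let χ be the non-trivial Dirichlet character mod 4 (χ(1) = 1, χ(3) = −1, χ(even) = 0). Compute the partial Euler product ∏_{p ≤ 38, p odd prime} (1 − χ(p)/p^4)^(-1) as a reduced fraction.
∏ = 36907491853859640421662745584761054387/37320078298954450639637508295357366272

The odd primes p ≤ 38 are [3, 5, 7, 11, 13, 17, 19, 23, 29, 31, 37]. For each, χ(p) = 1 if p ≡ 1 mod 4, χ(p) = −1 if p ≡ 3 mod 4. Taking (1 − χ(p)/p^4)^(-1) = p^4/(p^4 − χ(p)): (1 − (-1)/3^4)^(-1) · (1 − (1)/5^4)^(-1) · (1 − (-1)/7^4)^(-1) · (1 − (-1)/11^4)^(-1) · (1 − (1)/13^4)^(-1) · (1 − (1)/17^4)^(-1) · (1 − (-1)/19^4)^(-1) · (1 − (-1)/23^4)^(-1) · (1 − (1)/29^4)^(-1) · (1 − (-1)/31^4)^(-1) · (1 − (1)/37^4)^(-1) = 36907491853859640421662745584761054387/37320078298954450639637508295357366272.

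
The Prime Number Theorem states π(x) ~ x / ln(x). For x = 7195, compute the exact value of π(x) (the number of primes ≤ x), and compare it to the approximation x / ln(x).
π(7195) = 919;  x/ln(x) ≈ 810.14;  relative error ≈ 11.85%.

Directly count primes up to 7195: π(7195) = 919. The PNT approximation gives 7195/ln(7195) ≈ 7195/8.88114 ≈ 810.14. Relative error (π(x) − x/ln(x)) / π(x) ≈ 11.85%; the approximation is known to undercount slightly (Li(x) is a better estimate).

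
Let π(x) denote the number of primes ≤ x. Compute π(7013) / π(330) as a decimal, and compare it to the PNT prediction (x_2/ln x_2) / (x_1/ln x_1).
π(7013)/π(330) = 902/66 ≈ 13.6667;  PNT prediction ≈ 13.9167.

π(330) = 66 and π(7013) = 902, so π(7013)/π(330) ≈ 13.6667. The PNT-predicted ratio is (7013/ln(7013)) / (330/ln(330)) ≈ 13.9167. The two agree to within a few percent, as expected.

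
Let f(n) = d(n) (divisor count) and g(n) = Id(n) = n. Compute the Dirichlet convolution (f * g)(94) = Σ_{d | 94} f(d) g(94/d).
(d * Id)(94) = 196

Divisors of 94: [1, 2, 47, 94]. For each d | 94:
  d = 1: d(1) · Id(94/1) = 1 · 94 = 94
  d = 2: d(2) · Id(94/2) = 2 · 47 = 94
  d = 47: d(47) · Id(94/47) = 2 · 2 = 4
  d = 94: d(94) · Id(94/94) = 4 · 1 = 4
Summing: (d * Id)(94) = 94 + 94 + 4 + 4 = 196.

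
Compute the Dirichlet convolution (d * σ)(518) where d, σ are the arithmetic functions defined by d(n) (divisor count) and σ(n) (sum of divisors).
(d * σ)(518) = 2000

Divisors of 518: [1, 2, 7, 14, 37, 74, 259, 518]. For each d | 518:
  d = 1: d(1) · σ(518/1) = 1 · 912 = 912
  d = 2: d(2) · σ(518/2) = 2 · 304 = 608
  d = 7: d(7) · σ(518/7) = 2 · 114 = 228
  d = 14: d(14) · σ(518/14) = 4 · 38 = 152
  d = 37: d(37) · σ(518/37) = 2 · 24 = 48
  d = 74: d(74) · σ(518/74) = 4 · 8 = 32
  d = 259: d(259) · σ(518/259) = 4 · 3 = 12
  d = 518: d(518) · σ(518/518) = 8 · 1 = 8
Summing: (d * σ)(518) = 912 + 608 + 228 + 152 + 48 + 32 + 12 + 8 = 2000.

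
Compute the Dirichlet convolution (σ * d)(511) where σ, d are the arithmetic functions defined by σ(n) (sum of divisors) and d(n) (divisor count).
(σ * d)(511) = 760

Divisors of 511: [1, 7, 73, 511]. For each d | 511:
  d = 1: σ(1) · d(511/1) = 1 · 4 = 4
  d = 7: σ(7) · d(511/7) = 8 · 2 = 16
  d = 73: σ(73) · d(511/73) = 74 · 2 = 148
  d = 511: σ(511) · d(511/511) = 592 · 1 = 592
Summing: (σ * d)(511) = 4 + 16 + 148 + 592 = 760.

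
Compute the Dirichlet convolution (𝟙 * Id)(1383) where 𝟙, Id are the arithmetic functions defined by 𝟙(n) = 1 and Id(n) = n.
(𝟙 * Id)(1383) = 1848

Divisors of 1383: [1, 3, 461, 1383]. For each d | 1383:
  d = 1: 𝟙(1) · Id(1383/1) = 1 · 1383 = 1383
  d = 3: 𝟙(3) · Id(1383/3) = 1 · 461 = 461
  d = 461: 𝟙(461) · Id(1383/461) = 1 · 3 = 3
  d = 1383: 𝟙(1383) · Id(1383/1383) = 1 · 1 = 1
Summing: (𝟙 * Id)(1383) = 1383 + 461 + 3 + 1 = 1848.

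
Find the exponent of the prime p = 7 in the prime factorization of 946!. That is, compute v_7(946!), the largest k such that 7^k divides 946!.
v_7(946!) = 156

Legendre's formula: v_p(n!) = Σ_{k ≥ 1} ⌊n / p^k⌋. For p = 7, n = 946, the terms are:
  ⌊946/7^1⌋ = ⌊946/7⌋ = 135
  ⌊946/7^2⌋ = ⌊946/49⌋ = 19
  ⌊946/7^3⌋ = ⌊946/343⌋ = 2
(the next term ⌊946/7^4⌋ = 0, terminating the sum). Summing: v_7(946!) = 135 + 19 + 2 = 156.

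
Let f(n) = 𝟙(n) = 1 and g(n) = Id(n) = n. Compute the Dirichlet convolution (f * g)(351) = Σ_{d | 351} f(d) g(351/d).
(𝟙 * Id)(351) = 560

Divisors of 351: [1, 3, 9, 13, 27, 39, 117, 351]. For each d | 351:
  d = 1: 𝟙(1) · Id(351/1) = 1 · 351 = 351
  d = 3: 𝟙(3) · Id(351/3) = 1 · 117 = 117
  d = 9: 𝟙(9) · Id(351/9) = 1 · 39 = 39
  d = 13: 𝟙(13) · Id(351/13) = 1 · 27 = 27
  d = 27: 𝟙(27) · Id(351/27) = 1 · 13 = 13
  d = 39: 𝟙(39) · Id(351/39) = 1 · 9 = 9
  d = 117: 𝟙(117) · Id(351/117) = 1 · 3 = 3
  d = 351: 𝟙(351) · Id(351/351) = 1 · 1 = 1
Summing: (𝟙 * Id)(351) = 351 + 117 + 39 + 27 + 13 + 9 + 3 + 1 = 560.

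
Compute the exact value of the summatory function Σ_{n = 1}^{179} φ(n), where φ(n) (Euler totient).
Σ_{n ≤ 179} φ(n) = 9832

Compute φ(n) for each 1 ≤ n ≤ 179: φ(1) = 1, φ(2) = 1, φ(3) = 2, φ(4) = 2, φ(5) = 4, φ(6) = 2, φ(7) = 6, φ(8) = 4, φ(9) = 6, φ(10) = 4, φ(11) = 10, φ(12) = 4, φ(13) = 12, φ(14) = 6, φ(15) = 8, φ(16) = 8, φ(17) = 16, φ(18) = 6, φ(19) = 18, φ(20) = 8, φ(21) = 12, φ(22) = 10, φ(23) = 22, φ(24) = 8, φ(25) = 20, φ(26) = 12, φ(27) = 18, φ(28) = 12, φ(29) = 28, φ(30) = 8, φ(31) = 30, φ(32) = 16, φ(33) = 20, φ(34) = 16, φ(35) = 24, φ(36) = 12, φ(37) = 36, φ(38) = 18, φ(39) = 24, φ(40) = 16, φ(41) = 40, φ(42) = 12, φ(43) = 42, φ(44) = 20, φ(45) = 24, φ(46) = 22, φ(47) = 46, φ(48) = 16, φ(49) = 42, φ(50) = 20, φ(51) = 32, φ(52) = 24, φ(53) = 52, φ(54) = 18, φ(55) = 40, φ(56) = 24, φ(57) = 36, φ(58) = 28, φ(59) = 58, φ(60) = 16, φ(61) = 60, φ(62) = 30, φ(63) = 36, φ(64) = 32, φ(65) = 48, φ(66) = 20, φ(67) = 66, φ(68) = 32, φ(69) = 44, φ(70) = 24, φ(71) = 70, φ(72) = 24, φ(73) = 72, φ(74) = 36, φ(75) = 40, φ(76) = 36, φ(77) = 60, φ(78) = 24, φ(79) = 78, φ(80) = 32, φ(81) = 54, φ(82) = 40, φ(83) = 82, φ(84) = 24, φ(85) = 64, φ(86) = 42, φ(87) = 56, φ(88) = 40, φ(89) = 88, φ(90) = 24, φ(91) = 72, φ(92) = 44, φ(93) = 60, φ(94) = 46, φ(95) = 72, φ(96) = 32, φ(97) = 96, φ(98) = 42, φ(99) = 60, φ(100) = 40, φ(101) = 100, φ(102) = 32, φ(103) = 102, φ(104) = 48, φ(105) = 48, φ(106) = 52, φ(107) = 106, φ(108) = 36, φ(109) = 108, φ(110) = 40, φ(111) = 72, φ(112) = 48, φ(113) = 112, φ(114) = 36, φ(115) = 88, φ(116) = 56, φ(117) = 72, φ(118) = 58, φ(119) = 96, φ(120) = 32, φ(121) = 110, φ(122) = 60, φ(123) = 80, φ(124) = 60, φ(125) = 100, φ(126) = 36, φ(127) = 126, φ(128) = 64, φ(129) = 84, φ(130) = 48, φ(131) = 130, φ(132) = 40, φ(133) = 108, φ(134) = 66, φ(135) = 72, φ(136) = 64, φ(137) = 136, φ(138) = 44, φ(139) = 138, φ(140) = 48, φ(141) = 92, φ(142) = 70, φ(143) = 120, φ(144) = 48, φ(145) = 112, φ(146) = 72, φ(147) = 84, φ(148) = 72, φ(149) = 148, φ(150) = 40, φ(151) = 150, φ(152) = 72, φ(153) = 96, φ(154) = 60, φ(155) = 120, φ(156) = 48, φ(157) = 156, φ(158) = 78, φ(159) = 104, φ(160) = 64, φ(161) = 132, φ(162) = 54, φ(163) = 162, φ(164) = 80, φ(165) = 80, φ(166) = 82, φ(167) = 166, φ(168) = 48, φ(169) = 156, φ(170) = 64, φ(171) = 108, φ(172) = 84, φ(173) = 172, φ(174) = 56, φ(175) = 120, φ(176) = 80, φ(177) = 116, φ(178) = 88, φ(179) = 178. Summing all 179 values: 9832. (Average order: Σ_{n ≤ x} φ(n) ~ (3/π²) x². For x = 179, (3/π²)·179² ≈ 9739.30.)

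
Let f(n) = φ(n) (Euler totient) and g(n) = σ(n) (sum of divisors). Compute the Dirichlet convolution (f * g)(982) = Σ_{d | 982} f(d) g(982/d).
(φ * σ)(982) = 3928

Divisors of 982: [1, 2, 491, 982]. For each d | 982:
  d = 1: φ(1) · σ(982/1) = 1 · 1476 = 1476
  d = 2: φ(2) · σ(982/2) = 1 · 492 = 492
  d = 491: φ(491) · σ(982/491) = 490 · 3 = 1470
  d = 982: φ(982) · σ(982/982) = 490 · 1 = 490
Summing: (φ * σ)(982) = 1476 + 492 + 1470 + 490 = 3928.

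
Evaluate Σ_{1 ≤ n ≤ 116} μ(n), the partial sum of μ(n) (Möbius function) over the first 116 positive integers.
Σ_{n ≤ 116} μ(n) = -5

Compute μ(n) for each 1 ≤ n ≤ 116: μ(1) = 1, μ(2) = -1, μ(3) = -1, μ(4) = 0, μ(5) = -1, μ(6) = 1, μ(7) = -1, μ(8) = 0, μ(9) = 0, μ(10) = 1, μ(11) = -1, μ(12) = 0, μ(13) = -1, μ(14) = 1, μ(15) = 1, μ(16) = 0, μ(17) = -1, μ(18) = 0, μ(19) = -1, μ(20) = 0, μ(21) = 1, μ(22) = 1, μ(23) = -1, μ(24) = 0, μ(25) = 0, μ(26) = 1, μ(27) = 0, μ(28) = 0, μ(29) = -1, μ(30) = -1, μ(31) = -1, μ(32) = 0, μ(33) = 1, μ(34) = 1, μ(35) = 1, μ(36) = 0, μ(37) = -1, μ(38) = 1, μ(39) = 1, μ(40) = 0, μ(41) = -1, μ(42) = -1, μ(43) = -1, μ(44) = 0, μ(45) = 0, μ(46) = 1, μ(47) = -1, μ(48) = 0, μ(49) = 0, μ(50) = 0, μ(51) = 1, μ(52) = 0, μ(53) = -1, μ(54) = 0, μ(55) = 1, μ(56) = 0, μ(57) = 1, μ(58) = 1, μ(59) = -1, μ(60) = 0, μ(61) = -1, μ(62) = 1, μ(63) = 0, μ(64) = 0, μ(65) = 1, μ(66) = -1, μ(67) = -1, μ(68) = 0, μ(69) = 1, μ(70) = -1, μ(71) = -1, μ(72) = 0, μ(73) = -1, μ(74) = 1, μ(75) = 0, μ(76) = 0, μ(77) = 1, μ(78) = -1, μ(79) = -1, μ(80) = 0, μ(81) = 0, μ(82) = 1, μ(83) = -1, μ(84) = 0, μ(85) = 1, μ(86) = 1, μ(87) = 1, μ(88) = 0, μ(89) = -1, μ(90) = 0, μ(91) = 1, μ(92) = 0, μ(93) = 1, μ(94) = 1, μ(95) = 1, μ(96) = 0, μ(97) = -1, μ(98) = 0, μ(99) = 0, μ(100) = 0, μ(101) = -1, μ(102) = -1, μ(103) = -1, μ(104) = 0, μ(105) = -1, μ(106) = 1, μ(107) = -1, μ(108) = 0, μ(109) = -1, μ(110) = -1, μ(111) = 1, μ(112) = 0, μ(113) = -1, μ(114) = -1, μ(115) = 1, μ(116) = 0. Summing all 116 values: -5. (Mertens function M(x) = Σ_{n ≤ x} μ(n); on average M(x) should be small (PNT ⟺ M(x) = o(x)).)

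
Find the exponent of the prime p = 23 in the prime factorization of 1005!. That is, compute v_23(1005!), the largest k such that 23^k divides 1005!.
v_23(1005!) = 44

Legendre's formula: v_p(n!) = Σ_{k ≥ 1} ⌊n / p^k⌋. For p = 23, n = 1005, the terms are:
  ⌊1005/23^1⌋ = ⌊1005/23⌋ = 43
  ⌊1005/23^2⌋ = ⌊1005/529⌋ = 1
(the next term ⌊1005/23^3⌋ = 0, terminating the sum). Summing: v_23(1005!) = 43 + 1 = 44.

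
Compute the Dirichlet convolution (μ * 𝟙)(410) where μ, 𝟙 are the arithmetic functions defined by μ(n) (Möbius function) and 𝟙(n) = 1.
(μ * 𝟙)(410) = 0

Divisors of 410: [1, 2, 5, 10, 41, 82, 205, 410]. For each d | 410:
  d = 1: μ(1) · 𝟙(410/1) = 1 · 1 = 1
  d = 2: μ(2) · 𝟙(410/2) = -1 · 1 = -1
  d = 5: μ(5) · 𝟙(410/5) = -1 · 1 = -1
  d = 10: μ(10) · 𝟙(410/10) = 1 · 1 = 1
  d = 41: μ(41) · 𝟙(410/41) = -1 · 1 = -1
  d = 82: μ(82) · 𝟙(410/82) = 1 · 1 = 1
  d = 205: μ(205) · 𝟙(410/205) = 1 · 1 = 1
  d = 410: μ(410) · 𝟙(410/410) = -1 · 1 = -1
Summing: (μ * 𝟙)(410) = 1 + -1 + -1 + 1 + -1 + 1 + 1 + -1 = 0.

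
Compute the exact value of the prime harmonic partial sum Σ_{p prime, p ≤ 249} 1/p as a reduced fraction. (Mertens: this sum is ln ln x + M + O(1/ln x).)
Σ 1/p = 506873196134241441348690763593294873492730445394823722837469097176314709804649267964680634478659521/256041159035492609053110100510385311995538591998443060216114576417920917800321526504084465112487730

π(249) = 53, so the primes ≤ 249 are [2, 3, 5, 7, 11, 13, 17, 19, 23, 29, 31, 37, 41, 43, 47, 53, 59, 61, 67, 71, 73, 79, 83, 89, 97, 101, 103, 107, 109, 113, 127, 131, 137, 139, 149, 151, 157, 163, 167, 173, 179, 181, 191, 193, 197, 199, 211, 223, 227, 229, 233, 239, 241]. Summing 1/p over these primes: 506873196134241441348690763593294873492730445394823722837469097176314709804649267964680634478659521/256041159035492609053110100510385311995538591998443060216114576417920917800321526504084465112487730 ≈ 1.9797. Mertens estimate ln ln(249) + 0.2615 ≈ 1.9694.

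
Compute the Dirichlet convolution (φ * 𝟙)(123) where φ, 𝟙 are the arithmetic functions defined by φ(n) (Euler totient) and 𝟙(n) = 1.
(φ * 𝟙)(123) = 123

Divisors of 123: [1, 3, 41, 123]. For each d | 123:
  d = 1: φ(1) · 𝟙(123/1) = 1 · 1 = 1
  d = 3: φ(3) · 𝟙(123/3) = 2 · 1 = 2
  d = 41: φ(41) · 𝟙(123/41) = 40 · 1 = 40
  d = 123: φ(123) · 𝟙(123/123) = 80 · 1 = 80
Summing: (φ * 𝟙)(123) = 1 + 2 + 40 + 80 = 123.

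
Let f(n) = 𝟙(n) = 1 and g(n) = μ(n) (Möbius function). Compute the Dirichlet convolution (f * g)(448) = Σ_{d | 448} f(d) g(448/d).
(𝟙 * μ)(448) = 0

Divisors of 448: [1, 2, 4, 7, 8, 14, 16, 28, 32, 56, 64, 112, 224, 448]. For each d | 448:
  d = 1: 𝟙(1) · μ(448/1) = 1 · 0 = 0
  d = 2: 𝟙(2) · μ(448/2) = 1 · 0 = 0
  d = 4: 𝟙(4) · μ(448/4) = 1 · 0 = 0
  d = 7: 𝟙(7) · μ(448/7) = 1 · 0 = 0
  d = 8: 𝟙(8) · μ(448/8) = 1 · 0 = 0
  d = 14: 𝟙(14) · μ(448/14) = 1 · 0 = 0
  d = 16: 𝟙(16) · μ(448/16) = 1 · 0 = 0
  d = 28: 𝟙(28) · μ(448/28) = 1 · 0 = 0
  d = 32: 𝟙(32) · μ(448/32) = 1 · 1 = 1
  d = 56: 𝟙(56) · μ(448/56) = 1 · 0 = 0
  d = 64: 𝟙(64) · μ(448/64) = 1 · -1 = -1
  d = 112: 𝟙(112) · μ(448/112) = 1 · 0 = 0
  d = 224: 𝟙(224) · μ(448/224) = 1 · -1 = -1
  d = 448: 𝟙(448) · μ(448/448) = 1 · 1 = 1
Summing: (𝟙 * μ)(448) = 0 + 0 + 0 + 0 + 0 + 0 + 0 + 0 + 1 + 0 + -1 + 0 + -1 + 1 = 0.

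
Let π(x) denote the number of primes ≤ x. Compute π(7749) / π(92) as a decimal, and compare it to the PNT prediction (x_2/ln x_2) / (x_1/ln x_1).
π(7749)/π(92) = 982/24 ≈ 40.9167;  PNT prediction ≈ 42.5292.

π(92) = 24 and π(7749) = 982, so π(7749)/π(92) ≈ 40.9167. The PNT-predicted ratio is (7749/ln(7749)) / (92/ln(92)) ≈ 42.5292. The two agree to within a few percent, as expected.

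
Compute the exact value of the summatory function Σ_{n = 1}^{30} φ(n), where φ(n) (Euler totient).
Σ_{n ≤ 30} φ(n) = 278

Compute φ(n) for each 1 ≤ n ≤ 30: φ(1) = 1, φ(2) = 1, φ(3) = 2, φ(4) = 2, φ(5) = 4, φ(6) = 2, φ(7) = 6, φ(8) = 4, φ(9) = 6, φ(10) = 4, φ(11) = 10, φ(12) = 4, φ(13) = 12, φ(14) = 6, φ(15) = 8, φ(16) = 8, φ(17) = 16, φ(18) = 6, φ(19) = 18, φ(20) = 8, φ(21) = 12, φ(22) = 10, φ(23) = 22, φ(24) = 8, φ(25) = 20, φ(26) = 12, φ(27) = 18, φ(28) = 12, φ(29) = 28, φ(30) = 8. Summing all 30 values: 278. (Average order: Σ_{n ≤ x} φ(n) ~ (3/π²) x². For x = 30, (3/π²)·30² ≈ 273.57.)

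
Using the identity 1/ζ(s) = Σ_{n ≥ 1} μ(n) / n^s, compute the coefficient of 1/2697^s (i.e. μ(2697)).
μ(2697) = -1

Factor n = 2697 = 3 · 29 · 31. μ(n) = 0 if any exponent ≥ 2 (not squarefree); otherwise μ(n) = (−1)^{ω(n)} where ω(n) is the number of distinct prime factors. Applying: μ(2697) = -1.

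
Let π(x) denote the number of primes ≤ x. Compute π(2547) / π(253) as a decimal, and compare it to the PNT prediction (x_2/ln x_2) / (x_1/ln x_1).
π(2547)/π(253) = 372/54 ≈ 6.8889;  PNT prediction ≈ 7.1029.

π(253) = 54 and π(2547) = 372, so π(2547)/π(253) ≈ 6.8889. The PNT-predicted ratio is (2547/ln(2547)) / (253/ln(253)) ≈ 7.1029. The two agree to within a few percent, as expected.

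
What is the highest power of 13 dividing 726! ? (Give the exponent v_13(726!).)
v_13(726!) = 59

Legendre's formula: v_p(n!) = Σ_{k ≥ 1} ⌊n / p^k⌋. For p = 13, n = 726, the terms are:
  ⌊726/13^1⌋ = ⌊726/13⌋ = 55
  ⌊726/13^2⌋ = ⌊726/169⌋ = 4
(the next term ⌊726/13^3⌋ = 0, terminating the sum). Summing: v_13(726!) = 55 + 4 = 59.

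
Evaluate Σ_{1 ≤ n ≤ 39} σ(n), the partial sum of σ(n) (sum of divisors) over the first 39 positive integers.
Σ_{n ≤ 39} σ(n) = 1252

Compute σ(n) for each 1 ≤ n ≤ 39: σ(1) = 1, σ(2) = 3, σ(3) = 4, σ(4) = 7, σ(5) = 6, σ(6) = 12, σ(7) = 8, σ(8) = 15, σ(9) = 13, σ(10) = 18, σ(11) = 12, σ(12) = 28, σ(13) = 14, σ(14) = 24, σ(15) = 24, σ(16) = 31, σ(17) = 18, σ(18) = 39, σ(19) = 20, σ(20) = 42, σ(21) = 32, σ(22) = 36, σ(23) = 24, σ(24) = 60, σ(25) = 31, σ(26) = 42, σ(27) = 40, σ(28) = 56, σ(29) = 30, σ(30) = 72, σ(31) = 32, σ(32) = 63, σ(33) = 48, σ(34) = 54, σ(35) = 48, σ(36) = 91, σ(37) = 38, σ(38) = 60, σ(39) = 56. Summing all 39 values: 1252. (Average order: Σ_{n ≤ x} σ(n) ~ (π²/12) x². For x = 39, (π²/12)·39² ≈ 1250.97.)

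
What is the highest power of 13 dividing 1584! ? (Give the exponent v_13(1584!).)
v_13(1584!) = 130

Legendre's formula: v_p(n!) = Σ_{k ≥ 1} ⌊n / p^k⌋. For p = 13, n = 1584, the terms are:
  ⌊1584/13^1⌋ = ⌊1584/13⌋ = 121
  ⌊1584/13^2⌋ = ⌊1584/169⌋ = 9
(the next term ⌊1584/13^3⌋ = 0, terminating the sum). Summing: v_13(1584!) = 121 + 9 = 130.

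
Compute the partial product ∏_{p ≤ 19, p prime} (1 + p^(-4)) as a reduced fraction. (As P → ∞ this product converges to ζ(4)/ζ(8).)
∏ = 2063478382983759362985032/1914315839042201150180625

The primes p ≤ 19 are [2, 3, 5, 7, 11, 13, 17, 19]. For each, (1 + 1/p^4) = (p^4 + 1)/p^4. Multiplying these fractions over p ∈ [2, 3, 5, 7, 11, 13, 17, 19] gives 2063478382983759362985032/1914315839042201150180625. (In the limit P → ∞ this tends to ζ(4)/ζ(8).)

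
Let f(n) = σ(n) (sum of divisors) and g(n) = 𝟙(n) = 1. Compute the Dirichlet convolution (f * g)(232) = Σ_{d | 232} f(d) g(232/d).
(σ * 𝟙)(232) = 806

Divisors of 232: [1, 2, 4, 8, 29, 58, 116, 232]. For each d | 232:
  d = 1: σ(1) · 𝟙(232/1) = 1 · 1 = 1
  d = 2: σ(2) · 𝟙(232/2) = 3 · 1 = 3
  d = 4: σ(4) · 𝟙(232/4) = 7 · 1 = 7
  d = 8: σ(8) · 𝟙(232/8) = 15 · 1 = 15
  d = 29: σ(29) · 𝟙(232/29) = 30 · 1 = 30
  d = 58: σ(58) · 𝟙(232/58) = 90 · 1 = 90
  d = 116: σ(116) · 𝟙(232/116) = 210 · 1 = 210
  d = 232: σ(232) · 𝟙(232/232) = 450 · 1 = 450
Summing: (σ * 𝟙)(232) = 1 + 3 + 7 + 15 + 30 + 90 + 210 + 450 = 806.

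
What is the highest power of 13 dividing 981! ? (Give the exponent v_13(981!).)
v_13(981!) = 80

Legendre's formula: v_p(n!) = Σ_{k ≥ 1} ⌊n / p^k⌋. For p = 13, n = 981, the terms are:
  ⌊981/13^1⌋ = ⌊981/13⌋ = 75
  ⌊981/13^2⌋ = ⌊981/169⌋ = 5
(the next term ⌊981/13^3⌋ = 0, terminating the sum). Summing: v_13(981!) = 75 + 5 = 80.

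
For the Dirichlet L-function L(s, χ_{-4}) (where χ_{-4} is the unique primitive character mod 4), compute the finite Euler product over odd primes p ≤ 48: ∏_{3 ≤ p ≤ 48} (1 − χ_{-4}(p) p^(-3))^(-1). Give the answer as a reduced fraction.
∏ = 5542372783760447569145696690995330585/5720007308274565543266215981884637184

The odd primes p ≤ 48 are [3, 5, 7, 11, 13, 17, 19, 23, 29, 31, 37, 41, 43, 47]. For each, χ(p) = 1 if p ≡ 1 mod 4, χ(p) = −1 if p ≡ 3 mod 4. Taking (1 − χ(p)/p^3)^(-1) = p^3/(p^3 − χ(p)): (1 − (-1)/3^3)^(-1) · (1 − (1)/5^3)^(-1) · (1 − (-1)/7^3)^(-1) · (1 − (-1)/11^3)^(-1) · (1 − (1)/13^3)^(-1) · (1 − (1)/17^3)^(-1) · (1 − (-1)/19^3)^(-1) · (1 − (-1)/23^3)^(-1) · (1 − (1)/29^3)^(-1) · (1 − (-1)/31^3)^(-1) · (1 − (1)/37^3)^(-1) · (1 − (1)/41^3)^(-1) · (1 − (-1)/43^3)^(-1) · (1 − (-1)/47^3)^(-1) = 5542372783760447569145696690995330585/5720007308274565543266215981884637184.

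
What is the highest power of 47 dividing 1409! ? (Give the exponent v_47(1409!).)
v_47(1409!) = 29

Legendre's formula: v_p(n!) = Σ_{k ≥ 1} ⌊n / p^k⌋. For p = 47, n = 1409, the terms are:
  ⌊1409/47^1⌋ = ⌊1409/47⌋ = 29
(the next term ⌊1409/47^2⌋ = 0, terminating the sum). Summing: v_47(1409!) = 29 = 29.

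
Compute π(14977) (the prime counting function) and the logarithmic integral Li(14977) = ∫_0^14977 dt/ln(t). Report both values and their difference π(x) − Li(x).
π(14977) = 1753;  Li(14977) ≈ 1774.23;  π(x) − Li(x) ≈ -21.23.

Direct count of primes ≤ 14977 gives π(14977) = 1753. Numerical evaluation of the logarithmic integral gives Li(14977) ≈ 1774.23. The difference π(x) − Li(x) ≈ -21.23 is typically negative for small/moderate x (Li(x) overestimates), though Littlewood's theorem shows this sign changes infinitely often.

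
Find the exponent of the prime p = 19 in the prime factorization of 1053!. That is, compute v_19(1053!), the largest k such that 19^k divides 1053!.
v_19(1053!) = 57

Legendre's formula: v_p(n!) = Σ_{k ≥ 1} ⌊n / p^k⌋. For p = 19, n = 1053, the terms are:
  ⌊1053/19^1⌋ = ⌊1053/19⌋ = 55
  ⌊1053/19^2⌋ = ⌊1053/361⌋ = 2
(the next term ⌊1053/19^3⌋ = 0, terminating the sum). Summing: v_19(1053!) = 55 + 2 = 57.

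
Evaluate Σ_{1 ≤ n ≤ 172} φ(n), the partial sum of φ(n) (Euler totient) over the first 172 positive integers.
Σ_{n ≤ 172} φ(n) = 9022

Compute φ(n) for each 1 ≤ n ≤ 172: φ(1) = 1, φ(2) = 1, φ(3) = 2, φ(4) = 2, φ(5) = 4, φ(6) = 2, φ(7) = 6, φ(8) = 4, φ(9) = 6, φ(10) = 4, φ(11) = 10, φ(12) = 4, φ(13) = 12, φ(14) = 6, φ(15) = 8, φ(16) = 8, φ(17) = 16, φ(18) = 6, φ(19) = 18, φ(20) = 8, φ(21) = 12, φ(22) = 10, φ(23) = 22, φ(24) = 8, φ(25) = 20, φ(26) = 12, φ(27) = 18, φ(28) = 12, φ(29) = 28, φ(30) = 8, φ(31) = 30, φ(32) = 16, φ(33) = 20, φ(34) = 16, φ(35) = 24, φ(36) = 12, φ(37) = 36, φ(38) = 18, φ(39) = 24, φ(40) = 16, φ(41) = 40, φ(42) = 12, φ(43) = 42, φ(44) = 20, φ(45) = 24, φ(46) = 22, φ(47) = 46, φ(48) = 16, φ(49) = 42, φ(50) = 20, φ(51) = 32, φ(52) = 24, φ(53) = 52, φ(54) = 18, φ(55) = 40, φ(56) = 24, φ(57) = 36, φ(58) = 28, φ(59) = 58, φ(60) = 16, φ(61) = 60, φ(62) = 30, φ(63) = 36, φ(64) = 32, φ(65) = 48, φ(66) = 20, φ(67) = 66, φ(68) = 32, φ(69) = 44, φ(70) = 24, φ(71) = 70, φ(72) = 24, φ(73) = 72, φ(74) = 36, φ(75) = 40, φ(76) = 36, φ(77) = 60, φ(78) = 24, φ(79) = 78, φ(80) = 32, φ(81) = 54, φ(82) = 40, φ(83) = 82, φ(84) = 24, φ(85) = 64, φ(86) = 42, φ(87) = 56, φ(88) = 40, φ(89) = 88, φ(90) = 24, φ(91) = 72, φ(92) = 44, φ(93) = 60, φ(94) = 46, φ(95) = 72, φ(96) = 32, φ(97) = 96, φ(98) = 42, φ(99) = 60, φ(100) = 40, φ(101) = 100, φ(102) = 32, φ(103) = 102, φ(104) = 48, φ(105) = 48, φ(106) = 52, φ(107) = 106, φ(108) = 36, φ(109) = 108, φ(110) = 40, φ(111) = 72, φ(112) = 48, φ(113) = 112, φ(114) = 36, φ(115) = 88, φ(116) = 56, φ(117) = 72, φ(118) = 58, φ(119) = 96, φ(120) = 32, φ(121) = 110, φ(122) = 60, φ(123) = 80, φ(124) = 60, φ(125) = 100, φ(126) = 36, φ(127) = 126, φ(128) = 64, φ(129) = 84, φ(130) = 48, φ(131) = 130, φ(132) = 40, φ(133) = 108, φ(134) = 66, φ(135) = 72, φ(136) = 64, φ(137) = 136, φ(138) = 44, φ(139) = 138, φ(140) = 48, φ(141) = 92, φ(142) = 70, φ(143) = 120, φ(144) = 48, φ(145) = 112, φ(146) = 72, φ(147) = 84, φ(148) = 72, φ(149) = 148, φ(150) = 40, φ(151) = 150, φ(152) = 72, φ(153) = 96, φ(154) = 60, φ(155) = 120, φ(156) = 48, φ(157) = 156, φ(158) = 78, φ(159) = 104, φ(160) = 64, φ(161) = 132, φ(162) = 54, φ(163) = 162, φ(164) = 80, φ(165) = 80, φ(166) = 82, φ(167) = 166, φ(168) = 48, φ(169) = 156, φ(170) = 64, φ(171) = 108, φ(172) = 84. Summing all 172 values: 9022. (Average order: Σ_{n ≤ x} φ(n) ~ (3/π²) x². For x = 172, (3/π²)·172² ≈ 8992.46.)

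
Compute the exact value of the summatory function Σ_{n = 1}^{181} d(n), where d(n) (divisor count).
Σ_{n ≤ 181} d(n) = 973

Compute d(n) for each 1 ≤ n ≤ 181: d(1) = 1, d(2) = 2, d(3) = 2, d(4) = 3, d(5) = 2, d(6) = 4, d(7) = 2, d(8) = 4, d(9) = 3, d(10) = 4, d(11) = 2, d(12) = 6, d(13) = 2, d(14) = 4, d(15) = 4, d(16) = 5, d(17) = 2, d(18) = 6, d(19) = 2, d(20) = 6, d(21) = 4, d(22) = 4, d(23) = 2, d(24) = 8, d(25) = 3, d(26) = 4, d(27) = 4, d(28) = 6, d(29) = 2, d(30) = 8, d(31) = 2, d(32) = 6, d(33) = 4, d(34) = 4, d(35) = 4, d(36) = 9, d(37) = 2, d(38) = 4, d(39) = 4, d(40) = 8, d(41) = 2, d(42) = 8, d(43) = 2, d(44) = 6, d(45) = 6, d(46) = 4, d(47) = 2, d(48) = 10, d(49) = 3, d(50) = 6, d(51) = 4, d(52) = 6, d(53) = 2, d(54) = 8, d(55) = 4, d(56) = 8, d(57) = 4, d(58) = 4, d(59) = 2, d(60) = 12, d(61) = 2, d(62) = 4, d(63) = 6, d(64) = 7, d(65) = 4, d(66) = 8, d(67) = 2, d(68) = 6, d(69) = 4, d(70) = 8, d(71) = 2, d(72) = 12, d(73) = 2, d(74) = 4, d(75) = 6, d(76) = 6, d(77) = 4, d(78) = 8, d(79) = 2, d(80) = 10, d(81) = 5, d(82) = 4, d(83) = 2, d(84) = 12, d(85) = 4, d(86) = 4, d(87) = 4, d(88) = 8, d(89) = 2, d(90) = 12, d(91) = 4, d(92) = 6, d(93) = 4, d(94) = 4, d(95) = 4, d(96) = 12, d(97) = 2, d(98) = 6, d(99) = 6, d(100) = 9, d(101) = 2, d(102) = 8, d(103) = 2, d(104) = 8, d(105) = 8, d(106) = 4, d(107) = 2, d(108) = 12, d(109) = 2, d(110) = 8, d(111) = 4, d(112) = 10, d(113) = 2, d(114) = 8, d(115) = 4, d(116) = 6, d(117) = 6, d(118) = 4, d(119) = 4, d(120) = 16, d(121) = 3, d(122) = 4, d(123) = 4, d(124) = 6, d(125) = 4, d(126) = 12, d(127) = 2, d(128) = 8, d(129) = 4, d(130) = 8, d(131) = 2, d(132) = 12, d(133) = 4, d(134) = 4, d(135) = 8, d(136) = 8, d(137) = 2, d(138) = 8, d(139) = 2, d(140) = 12, d(141) = 4, d(142) = 4, d(143) = 4, d(144) = 15, d(145) = 4, d(146) = 4, d(147) = 6, d(148) = 6, d(149) = 2, d(150) = 12, d(151) = 2, d(152) = 8, d(153) = 6, d(154) = 8, d(155) = 4, d(156) = 12, d(157) = 2, d(158) = 4, d(159) = 4, d(160) = 12, d(161) = 4, d(162) = 10, d(163) = 2, d(164) = 6, d(165) = 8, d(166) = 4, d(167) = 2, d(168) = 16, d(169) = 3, d(170) = 8, d(171) = 6, d(172) = 6, d(173) = 2, d(174) = 8, d(175) = 6, d(176) = 10, d(177) = 4, d(178) = 4, d(179) = 2, d(180) = 18, d(181) = 2. Summing all 181 values: 973. (Dirichlet's divisor formula: Σ_{n ≤ x} d(n) = x ln(x) + (2γ − 1) x + O(√x). For x = 181, the asymptotic estimate is ≈ 968.88.)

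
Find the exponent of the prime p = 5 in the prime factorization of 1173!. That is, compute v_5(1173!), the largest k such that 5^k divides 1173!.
v_5(1173!) = 290

Legendre's formula: v_p(n!) = Σ_{k ≥ 1} ⌊n / p^k⌋. For p = 5, n = 1173, the terms are:
  ⌊1173/5^1⌋ = ⌊1173/5⌋ = 234
  ⌊1173/5^2⌋ = ⌊1173/25⌋ = 46
  ⌊1173/5^3⌋ = ⌊1173/125⌋ = 9
  ⌊1173/5^4⌋ = ⌊1173/625⌋ = 1
(the next term ⌊1173/5^5⌋ = 0, terminating the sum). Summing: v_5(1173!) = 234 + 46 + 9 + 1 = 290.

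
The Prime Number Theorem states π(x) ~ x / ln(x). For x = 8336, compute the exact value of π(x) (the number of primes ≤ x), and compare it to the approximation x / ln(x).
π(8336) = 1045;  x/ln(x) ≈ 923.31;  relative error ≈ 11.64%.

Directly count primes up to 8336: π(8336) = 1045. The PNT approximation gives 8336/ln(8336) ≈ 8336/9.02834 ≈ 923.31. Relative error (π(x) − x/ln(x)) / π(x) ≈ 11.64%; the approximation is known to undercount slightly (Li(x) is a better estimate).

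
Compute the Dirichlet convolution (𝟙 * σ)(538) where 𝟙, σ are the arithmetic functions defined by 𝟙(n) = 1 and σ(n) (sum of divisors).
(𝟙 * σ)(538) = 1084

Divisors of 538: [1, 2, 269, 538]. For each d | 538:
  d = 1: 𝟙(1) · σ(538/1) = 1 · 810 = 810
  d = 2: 𝟙(2) · σ(538/2) = 1 · 270 = 270
  d = 269: 𝟙(269) · σ(538/269) = 1 · 3 = 3
  d = 538: 𝟙(538) · σ(538/538) = 1 · 1 = 1
Summing: (𝟙 * σ)(538) = 810 + 270 + 3 + 1 = 1084.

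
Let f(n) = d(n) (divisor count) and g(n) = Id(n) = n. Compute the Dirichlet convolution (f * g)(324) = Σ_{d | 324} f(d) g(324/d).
(d * Id)(324) = 1969

Divisors of 324: [1, 2, 3, 4, 6, 9, 12, 18, 27, 36, 54, 81, 108, 162, 324]. For each d | 324:
  d = 1: d(1) · Id(324/1) = 1 · 324 = 324
  d = 2: d(2) · Id(324/2) = 2 · 162 = 324
  d = 3: d(3) · Id(324/3) = 2 · 108 = 216
  d = 4: d(4) · Id(324/4) = 3 · 81 = 243
  d = 6: d(6) · Id(324/6) = 4 · 54 = 216
  d = 9: d(9) · Id(324/9) = 3 · 36 = 108
  d = 12: d(12) · Id(324/12) = 6 · 27 = 162
  d = 18: d(18) · Id(324/18) = 6 · 18 = 108
  d = 27: d(27) · Id(324/27) = 4 · 12 = 48
  d = 36: d(36) · Id(324/36) = 9 · 9 = 81
  d = 54: d(54) · Id(324/54) = 8 · 6 = 48
  d = 81: d(81) · Id(324/81) = 5 · 4 = 20
  d = 108: d(108) · Id(324/108) = 12 · 3 = 36
  d = 162: d(162) · Id(324/162) = 10 · 2 = 20
  d = 324: d(324) · Id(324/324) = 15 · 1 = 15
Summing: (d * Id)(324) = 324 + 324 + 216 + 243 + 216 + 108 + 162 + 108 + 48 + 81 + 48 + 20 + 36 + 20 + 15 = 1969.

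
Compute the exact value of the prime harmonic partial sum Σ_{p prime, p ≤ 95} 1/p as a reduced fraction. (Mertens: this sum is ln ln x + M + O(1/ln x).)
Σ 1/p = 42605658161771733665696611824842057/23768741896345550770650537601358310

π(95) = 24, so the primes ≤ 95 are [2, 3, 5, 7, 11, 13, 17, 19, 23, 29, 31, 37, 41, 43, 47, 53, 59, 61, 67, 71, 73, 79, 83, 89]. Summing 1/p over these primes: 42605658161771733665696611824842057/23768741896345550770650537601358310 ≈ 1.7925. Mertens estimate ln ln(95) + 0.2615 ≈ 1.7775.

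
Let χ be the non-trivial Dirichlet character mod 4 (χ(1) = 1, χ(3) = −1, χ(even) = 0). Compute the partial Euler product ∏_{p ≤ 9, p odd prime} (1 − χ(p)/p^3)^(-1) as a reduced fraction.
∏ = 165375/170624

The odd primes p ≤ 9 are [3, 5, 7]. For each, χ(p) = 1 if p ≡ 1 mod 4, χ(p) = −1 if p ≡ 3 mod 4. Taking (1 − χ(p)/p^3)^(-1) = p^3/(p^3 − χ(p)): (1 − (-1)/3^3)^(-1) · (1 − (1)/5^3)^(-1) · (1 − (-1)/7^3)^(-1) = 165375/170624.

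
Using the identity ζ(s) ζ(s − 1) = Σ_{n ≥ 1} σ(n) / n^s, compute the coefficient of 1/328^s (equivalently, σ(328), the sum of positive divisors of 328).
σ(328) = 630

In the product (Σ m^0/m^s)(Σ k / k^s) = Σ (Σ_{d | n} d) / n^s, the coefficient of 1/n^s is σ(n) = Σ_{d | n} d. For n = 328, divisors are [1, 2, 4, 8, 41, 82, 164, 328]; summing: σ(328) = 630.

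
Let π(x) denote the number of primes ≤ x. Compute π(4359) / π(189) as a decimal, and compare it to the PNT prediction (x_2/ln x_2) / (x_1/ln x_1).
π(4359)/π(189) = 595/42 ≈ 14.1667;  PNT prediction ≈ 14.4264.

π(189) = 42 and π(4359) = 595, so π(4359)/π(189) ≈ 14.1667. The PNT-predicted ratio is (4359/ln(4359)) / (189/ln(189)) ≈ 14.4264. The two agree to within a few percent, as expected.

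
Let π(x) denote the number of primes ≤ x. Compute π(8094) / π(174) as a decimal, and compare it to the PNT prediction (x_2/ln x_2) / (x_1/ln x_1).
π(8094)/π(174) = 1018/40 ≈ 25.4500;  PNT prediction ≈ 26.6683.

π(174) = 40 and π(8094) = 1018, so π(8094)/π(174) ≈ 25.4500. The PNT-predicted ratio is (8094/ln(8094)) / (174/ln(174)) ≈ 26.6683. The two agree to within a few percent, as expected.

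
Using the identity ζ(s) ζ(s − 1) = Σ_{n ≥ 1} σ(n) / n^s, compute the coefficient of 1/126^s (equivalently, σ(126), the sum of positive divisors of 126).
σ(126) = 312

In the product (Σ m^0/m^s)(Σ k / k^s) = Σ (Σ_{d | n} d) / n^s, the coefficient of 1/n^s is σ(n) = Σ_{d | n} d. For n = 126, divisors are [1, 2, 3, 6, 7, 9, 14, 18, 21, 42, 63, 126]; summing: σ(126) = 312.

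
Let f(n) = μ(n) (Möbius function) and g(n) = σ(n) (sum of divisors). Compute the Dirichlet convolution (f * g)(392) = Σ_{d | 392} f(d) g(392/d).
(μ * σ)(392) = 392

Divisors of 392: [1, 2, 4, 7, 8, 14, 28, 49, 56, 98, 196, 392]. For each d | 392:
  d = 1: μ(1) · σ(392/1) = 1 · 855 = 855
  d = 2: μ(2) · σ(392/2) = -1 · 399 = -399
  d = 4: μ(4) · σ(392/4) = 0 · 171 = 0
  d = 7: μ(7) · σ(392/7) = -1 · 120 = -120
  d = 8: μ(8) · σ(392/8) = 0 · 57 = 0
  d = 14: μ(14) · σ(392/14) = 1 · 56 = 56
  d = 28: μ(28) · σ(392/28) = 0 · 24 = 0
  d = 49: μ(49) · σ(392/49) = 0 · 15 = 0
  d = 56: μ(56) · σ(392/56) = 0 · 8 = 0
  d = 98: μ(98) · σ(392/98) = 0 · 7 = 0
  d = 196: μ(196) · σ(392/196) = 0 · 3 = 0
  d = 392: μ(392) · σ(392/392) = 0 · 1 = 0
Summing: (μ * σ)(392) = 855 + -399 + 0 + -120 + 0 + 56 + 0 + 0 + 0 + 0 + 0 + 0 = 392.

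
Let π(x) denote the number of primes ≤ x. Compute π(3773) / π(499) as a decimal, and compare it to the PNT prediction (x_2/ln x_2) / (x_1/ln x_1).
π(3773)/π(499) = 525/95 ≈ 5.5263;  PNT prediction ≈ 5.7038.

π(499) = 95 and π(3773) = 525, so π(3773)/π(499) ≈ 5.5263. The PNT-predicted ratio is (3773/ln(3773)) / (499/ln(499)) ≈ 5.7038. The two agree to within a few percent, as expected.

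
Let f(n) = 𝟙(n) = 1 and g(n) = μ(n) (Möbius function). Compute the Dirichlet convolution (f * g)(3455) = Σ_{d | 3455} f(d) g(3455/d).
(𝟙 * μ)(3455) = 0

Divisors of 3455: [1, 5, 691, 3455]. For each d | 3455:
  d = 1: 𝟙(1) · μ(3455/1) = 1 · 1 = 1
  d = 5: 𝟙(5) · μ(3455/5) = 1 · -1 = -1
  d = 691: 𝟙(691) · μ(3455/691) = 1 · -1 = -1
  d = 3455: 𝟙(3455) · μ(3455/3455) = 1 · 1 = 1
Summing: (𝟙 * μ)(3455) = 1 + -1 + -1 + 1 = 0.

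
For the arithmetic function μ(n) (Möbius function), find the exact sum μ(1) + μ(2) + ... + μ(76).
Σ_{n ≤ 76} μ(n) = -3

Compute μ(n) for each 1 ≤ n ≤ 76: μ(1) = 1, μ(2) = -1, μ(3) = -1, μ(4) = 0, μ(5) = -1, μ(6) = 1, μ(7) = -1, μ(8) = 0, μ(9) = 0, μ(10) = 1, μ(11) = -1, μ(12) = 0, μ(13) = -1, μ(14) = 1, μ(15) = 1, μ(16) = 0, μ(17) = -1, μ(18) = 0, μ(19) = -1, μ(20) = 0, μ(21) = 1, μ(22) = 1, μ(23) = -1, μ(24) = 0, μ(25) = 0, μ(26) = 1, μ(27) = 0, μ(28) = 0, μ(29) = -1, μ(30) = -1, μ(31) = -1, μ(32) = 0, μ(33) = 1, μ(34) = 1, μ(35) = 1, μ(36) = 0, μ(37) = -1, μ(38) = 1, μ(39) = 1, μ(40) = 0, μ(41) = -1, μ(42) = -1, μ(43) = -1, μ(44) = 0, μ(45) = 0, μ(46) = 1, μ(47) = -1, μ(48) = 0, μ(49) = 0, μ(50) = 0, μ(51) = 1, μ(52) = 0, μ(53) = -1, μ(54) = 0, μ(55) = 1, μ(56) = 0, μ(57) = 1, μ(58) = 1, μ(59) = -1, μ(60) = 0, μ(61) = -1, μ(62) = 1, μ(63) = 0, μ(64) = 0, μ(65) = 1, μ(66) = -1, μ(67) = -1, μ(68) = 0, μ(69) = 1, μ(70) = -1, μ(71) = -1, μ(72) = 0, μ(73) = -1, μ(74) = 1, μ(75) = 0, μ(76) = 0. Summing all 76 values: -3. (Mertens function M(x) = Σ_{n ≤ x} μ(n); on average M(x) should be small (PNT ⟺ M(x) = o(x)).)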